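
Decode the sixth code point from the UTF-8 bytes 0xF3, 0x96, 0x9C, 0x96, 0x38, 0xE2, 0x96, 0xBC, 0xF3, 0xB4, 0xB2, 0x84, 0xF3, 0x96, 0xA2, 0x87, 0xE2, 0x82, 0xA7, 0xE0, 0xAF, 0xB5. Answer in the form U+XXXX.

U+20A7

Offset 0: leading byte 0xF3 = 11110011 → 4-byte char #1 = F3 96 9C 96.
Offset 4: leading byte 0x38 = 00111000 → 1-byte char #2 = 38.
Offset 5: leading byte 0xE2 = 11100010 → 3-byte char #3 = E2 96 BC.
Offset 8: leading byte 0xF3 = 11110011 → 4-byte char #4 = F3 B4 B2 84.
Offset 12: leading byte 0xF3 = 11110011 → 4-byte char #5 = F3 96 A2 87.
Offset 16: leading byte 0xE2 = 11100010 → 3-byte char #6 = E2 82 A7.
Leading byte 0xE2 = 11100010 matches 1110xxxx → 3-byte sequence.
Byte 1: 0xE2 = 11100010, payload 0010 (4 bits).
Byte 2: 0x82 = 10000010 (10xxxxxx ✓), payload 000010.
Byte 3: 0xA7 = 10100111 (10xxxxxx ✓), payload 100111.
Concatenate: 0010000010100111 = 0x20A7 (16 bits → U+20A7).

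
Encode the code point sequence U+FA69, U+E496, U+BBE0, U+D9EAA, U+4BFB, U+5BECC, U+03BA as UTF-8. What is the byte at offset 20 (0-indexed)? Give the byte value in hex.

0xCE

U+FA69 → 3-byte form EF A9 A9 at offsets 0–2.
U+E496 → 3-byte form EE 92 96 at offsets 3–5.
U+BBE0 → 3-byte form EB AF A0 at offsets 6–8.
U+D9EAA → 4-byte form F3 99 BA AA at offsets 9–12.
U+4BFB → 3-byte form E4 AF BB at offsets 13–15.
U+5BECC → 4-byte form F1 9B BB 8C at offsets 16–19.
U+03BA → 2-byte form CE BA at offsets 20–21.
Offset 20 falls in char 7's range; it's byte 1 of CE BA = 0xCE.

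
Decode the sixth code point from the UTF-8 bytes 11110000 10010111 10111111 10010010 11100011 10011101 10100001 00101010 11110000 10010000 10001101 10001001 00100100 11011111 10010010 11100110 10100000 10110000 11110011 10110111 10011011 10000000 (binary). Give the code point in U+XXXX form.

Offset 0: leading byte 0xF0 = 11110000 → 4-byte char #1 = F0 97 BF 92.
Offset 4: leading byte 0xE3 = 11100011 → 3-byte char #2 = E3 9D A1.
Offset 7: leading byte 0x2A = 00101010 → 1-byte char #3 = 2A.
Offset 8: leading byte 0xF0 = 11110000 → 4-byte char #4 = F0 90 8D 89.
Offset 12: leading byte 0x24 = 00100100 → 1-byte char #5 = 24.
Offset 13: leading byte 0xDF = 11011111 → 2-byte char #6 = DF 92.
Leading byte 0xDF = 11011111 matches 110xxxxx → 2-byte sequence.
Byte 1: 0xDF = 11011111, payload 11111 (5 bits).
Byte 2: 0x92 = 10010010 (10xxxxxx ✓), payload 010010.
Concatenate: 11111010010 = 0x7D2 (11 bits → U+07D2).

U+07D2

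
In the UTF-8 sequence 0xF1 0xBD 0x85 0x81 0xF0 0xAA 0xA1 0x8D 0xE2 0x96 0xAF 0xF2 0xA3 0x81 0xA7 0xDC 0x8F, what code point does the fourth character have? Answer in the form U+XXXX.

Offset 0: leading byte 0xF1 = 11110001 → 4-byte char #1 = F1 BD 85 81.
Offset 4: leading byte 0xF0 = 11110000 → 4-byte char #2 = F0 AA A1 8D.
Offset 8: leading byte 0xE2 = 11100010 → 3-byte char #3 = E2 96 AF.
Offset 11: leading byte 0xF2 = 11110010 → 4-byte char #4 = F2 A3 81 A7.
Leading byte 0xF2 = 11110010 matches 11110xxx → 4-byte sequence.
Byte 1: 0xF2 = 11110010, payload 010 (3 bits).
Byte 2: 0xA3 = 10100011 (10xxxxxx ✓), payload 100011.
Byte 3: 0x81 = 10000001 (10xxxxxx ✓), payload 000001.
Byte 4: 0xA7 = 10100111 (10xxxxxx ✓), payload 100111.
Concatenate: 010100011000001100111 = 0xA3067 (21 bits → U+A3067).

U+A3067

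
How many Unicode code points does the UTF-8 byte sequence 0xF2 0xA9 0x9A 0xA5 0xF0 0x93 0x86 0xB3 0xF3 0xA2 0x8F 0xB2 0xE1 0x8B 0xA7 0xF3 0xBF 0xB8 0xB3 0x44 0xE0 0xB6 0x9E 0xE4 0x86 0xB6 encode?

8

Byte at offset 0: 0xF2 = 11110010 → 4-byte char (#1). Advance 4.
Byte at offset 4: 0xF0 = 11110000 → 4-byte char (#2). Advance 4.
Byte at offset 8: 0xF3 = 11110011 → 4-byte char (#3). Advance 4.
Byte at offset 12: 0xE1 = 11100001 → 3-byte char (#4). Advance 3.
Byte at offset 15: 0xF3 = 11110011 → 4-byte char (#5). Advance 4.
Byte at offset 19: 0x44 = 01000100 → 1-byte char (#6). Advance 1.
Byte at offset 20: 0xE0 = 11100000 → 3-byte char (#7). Advance 3.
Byte at offset 23: 0xE4 = 11100100 → 3-byte char (#8). Advance 3.
Reached end at offset 26 after 8 code points.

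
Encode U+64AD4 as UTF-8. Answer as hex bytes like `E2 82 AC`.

U+64AD4 = 0x64AD4 = 412372 decimal. In range U+10000–U+10FFFF → 4-byte form: 11110xxx 10xxxxxx 10xxxxxx 10xxxxxx.
Binary (21 bits): 001100100101011010100.
Split 3+6+6+6: 001 | 100100 | 101011 | 010100.
Byte 1: 11110001 = 0xF1.
Byte 2: 10100100 = 0xA4.
Byte 3: 10101011 = 0xAB.
Byte 4: 10010100 = 0x94.

F1 A4 AB 94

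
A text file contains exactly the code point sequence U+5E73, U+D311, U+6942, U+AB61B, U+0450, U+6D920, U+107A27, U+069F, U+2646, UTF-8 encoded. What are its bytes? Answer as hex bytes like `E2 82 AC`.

E5 B9 B3 ED 8C 91 E6 A5 82 F2 AB 98 9B D1 90 F1 AD A4 A0 F4 87 A8 A7 DA 9F E2 99 86

U+5E73: 3-byte form → E5 B9 B3.
U+D311: 3-byte form → ED 8C 91.
U+6942: 3-byte form → E6 A5 82.
U+AB61B: 4-byte form → F2 AB 98 9B.
U+0450: 2-byte form → D1 90.
U+6D920: 4-byte form → F1 AD A4 A0.
U+107A27: 4-byte form → F4 87 A8 A7.
U+069F: 2-byte form → DA 9F.
U+2646: 3-byte form → E2 99 86.
Concatenated (28 bytes): E5 B9 B3 ED 8C 91 E6 A5 82 F2 AB 98 9B D1 90 F1 AD A4 A0 F4 87 A8 A7 DA 9F E2 99 86.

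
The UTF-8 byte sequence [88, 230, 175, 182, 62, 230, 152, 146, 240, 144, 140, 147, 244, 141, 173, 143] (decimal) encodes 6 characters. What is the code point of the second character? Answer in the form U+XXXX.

U+6BF6

Offset 0: leading byte 0x58 = 01011000 → 1-byte char #1 = 58.
Offset 1: leading byte 0xE6 = 11100110 → 3-byte char #2 = E6 AF B6.
Leading byte 0xE6 = 11100110 matches 1110xxxx → 3-byte sequence.
Byte 1: 0xE6 = 11100110, payload 0110 (4 bits).
Byte 2: 0xAF = 10101111 (10xxxxxx ✓), payload 101111.
Byte 3: 0xB6 = 10110110 (10xxxxxx ✓), payload 110110.
Concatenate: 0110101111110110 = 0x6BF6 (16 bits → U+6BF6).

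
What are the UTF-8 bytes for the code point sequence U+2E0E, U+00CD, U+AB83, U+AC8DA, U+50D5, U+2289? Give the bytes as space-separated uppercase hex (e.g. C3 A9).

U+2E0E: 3-byte form → E2 B8 8E.
U+00CD: 2-byte form → C3 8D.
U+AB83: 3-byte form → EA AE 83.
U+AC8DA: 4-byte form → F2 AC A3 9A.
U+50D5: 3-byte form → E5 83 95.
U+2289: 3-byte form → E2 8A 89.
Concatenated (18 bytes): E2 B8 8E C3 8D EA AE 83 F2 AC A3 9A E5 83 95 E2 8A 89.

E2 B8 8E C3 8D EA AE 83 F2 AC A3 9A E5 83 95 E2 8A 89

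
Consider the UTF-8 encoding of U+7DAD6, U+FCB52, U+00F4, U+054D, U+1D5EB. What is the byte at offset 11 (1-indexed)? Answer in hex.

0xD5

1-indexed offset 11 is 0-indexed offset 10.
U+7DAD6 → 4-byte form F1 BD AB 96 at offsets 0–3.
U+FCB52 → 4-byte form F3 BC AD 92 at offsets 4–7.
U+00F4 → 2-byte form C3 B4 at offsets 8–9.
U+054D → 2-byte form D5 8D at offsets 10–11.
Offset 10 falls in char 4's range; it's byte 1 of D5 8D = 0xD5.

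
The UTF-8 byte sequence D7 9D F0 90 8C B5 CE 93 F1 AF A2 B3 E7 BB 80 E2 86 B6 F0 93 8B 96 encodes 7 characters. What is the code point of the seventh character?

U+132D6

Offset 0: leading byte 0xD7 = 11010111 → 2-byte char #1 = D7 9D.
Offset 2: leading byte 0xF0 = 11110000 → 4-byte char #2 = F0 90 8C B5.
Offset 6: leading byte 0xCE = 11001110 → 2-byte char #3 = CE 93.
Offset 8: leading byte 0xF1 = 11110001 → 4-byte char #4 = F1 AF A2 B3.
Offset 12: leading byte 0xE7 = 11100111 → 3-byte char #5 = E7 BB 80.
Offset 15: leading byte 0xE2 = 11100010 → 3-byte char #6 = E2 86 B6.
Offset 18: leading byte 0xF0 = 11110000 → 4-byte char #7 = F0 93 8B 96.
Leading byte 0xF0 = 11110000 matches 11110xxx → 4-byte sequence.
Byte 1: 0xF0 = 11110000, payload 000 (3 bits).
Byte 2: 0x93 = 10010011 (10xxxxxx ✓), payload 010011.
Byte 3: 0x8B = 10001011 (10xxxxxx ✓), payload 001011.
Byte 4: 0x96 = 10010110 (10xxxxxx ✓), payload 010110.
Concatenate: 000010011001011010110 = 0x132D6 (21 bits → U+132D6).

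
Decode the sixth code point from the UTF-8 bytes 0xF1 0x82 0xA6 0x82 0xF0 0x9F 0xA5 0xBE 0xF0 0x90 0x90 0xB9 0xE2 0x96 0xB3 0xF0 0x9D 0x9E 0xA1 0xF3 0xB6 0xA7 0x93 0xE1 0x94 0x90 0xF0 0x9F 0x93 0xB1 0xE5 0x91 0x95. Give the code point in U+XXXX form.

U+F69D3

Offset 0: leading byte 0xF1 = 11110001 → 4-byte char #1 = F1 82 A6 82.
Offset 4: leading byte 0xF0 = 11110000 → 4-byte char #2 = F0 9F A5 BE.
Offset 8: leading byte 0xF0 = 11110000 → 4-byte char #3 = F0 90 90 B9.
Offset 12: leading byte 0xE2 = 11100010 → 3-byte char #4 = E2 96 B3.
Offset 15: leading byte 0xF0 = 11110000 → 4-byte char #5 = F0 9D 9E A1.
Offset 19: leading byte 0xF3 = 11110011 → 4-byte char #6 = F3 B6 A7 93.
Leading byte 0xF3 = 11110011 matches 11110xxx → 4-byte sequence.
Byte 1: 0xF3 = 11110011, payload 011 (3 bits).
Byte 2: 0xB6 = 10110110 (10xxxxxx ✓), payload 110110.
Byte 3: 0xA7 = 10100111 (10xxxxxx ✓), payload 100111.
Byte 4: 0x93 = 10010011 (10xxxxxx ✓), payload 010011.
Concatenate: 011110110100111010011 = 0xF69D3 (21 bits → U+F69D3).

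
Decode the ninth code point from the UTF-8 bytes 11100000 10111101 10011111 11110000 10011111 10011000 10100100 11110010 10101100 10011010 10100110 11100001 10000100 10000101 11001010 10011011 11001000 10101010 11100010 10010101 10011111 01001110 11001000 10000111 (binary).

U+0207

Offset 0: leading byte 0xE0 = 11100000 → 3-byte char #1 = E0 BD 9F.
Offset 3: leading byte 0xF0 = 11110000 → 4-byte char #2 = F0 9F 98 A4.
Offset 7: leading byte 0xF2 = 11110010 → 4-byte char #3 = F2 AC 9A A6.
Offset 11: leading byte 0xE1 = 11100001 → 3-byte char #4 = E1 84 85.
Offset 14: leading byte 0xCA = 11001010 → 2-byte char #5 = CA 9B.
Offset 16: leading byte 0xC8 = 11001000 → 2-byte char #6 = C8 AA.
Offset 18: leading byte 0xE2 = 11100010 → 3-byte char #7 = E2 95 9F.
Offset 21: leading byte 0x4E = 01001110 → 1-byte char #8 = 4E.
Offset 22: leading byte 0xC8 = 11001000 → 2-byte char #9 = C8 87.
Leading byte 0xC8 = 11001000 matches 110xxxxx → 2-byte sequence.
Byte 1: 0xC8 = 11001000, payload 01000 (5 bits).
Byte 2: 0x87 = 10000111 (10xxxxxx ✓), payload 000111.
Concatenate: 01000000111 = 0x207 (11 bits → U+0207).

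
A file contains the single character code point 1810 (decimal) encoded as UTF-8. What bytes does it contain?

U+0712 = 0x712 = 1810 decimal. In range U+0080–U+07FF → 2-byte form: 110xxxxx 10xxxxxx.
Binary (11 bits): 11100010010.
Split 5+6: 11100 | 010010.
Byte 1: 11011100 = 0xDC.
Byte 2: 10010010 = 0x92.

DC 92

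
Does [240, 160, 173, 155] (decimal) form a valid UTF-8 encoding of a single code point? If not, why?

valid

Leading byte 0xF0 = 11110000 → 4-byte form.
Continuation bytes 0xA0=10100000, 0xAD=10101101, 0x9B=10011011 all match 10xxxxxx.
Decoded value 0x20B5B is ≥ 0x10000 (shortest form) and not a surrogate.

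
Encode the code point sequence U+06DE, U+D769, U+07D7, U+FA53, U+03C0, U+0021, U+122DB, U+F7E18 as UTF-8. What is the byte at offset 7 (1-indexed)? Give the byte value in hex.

1-indexed offset 7 is 0-indexed offset 6.
U+06DE → 2-byte form DB 9E at offsets 0–1.
U+D769 → 3-byte form ED 9D A9 at offsets 2–4.
U+07D7 → 2-byte form DF 97 at offsets 5–6.
Offset 6 falls in char 3's range; it's byte 2 of DF 97 = 0x97.

0x97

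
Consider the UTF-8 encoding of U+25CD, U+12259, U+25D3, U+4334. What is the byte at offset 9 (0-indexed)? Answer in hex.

0x93

U+25CD → 3-byte form E2 97 8D at offsets 0–2.
U+12259 → 4-byte form F0 92 89 99 at offsets 3–6.
U+25D3 → 3-byte form E2 97 93 at offsets 7–9.
Offset 9 falls in char 3's range; it's byte 3 of E2 97 93 = 0x93.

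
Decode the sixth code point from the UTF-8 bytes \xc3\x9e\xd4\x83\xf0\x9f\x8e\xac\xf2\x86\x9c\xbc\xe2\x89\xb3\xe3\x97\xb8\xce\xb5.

U+35F8

Offset 0: leading byte 0xC3 = 11000011 → 2-byte char #1 = C3 9E.
Offset 2: leading byte 0xD4 = 11010100 → 2-byte char #2 = D4 83.
Offset 4: leading byte 0xF0 = 11110000 → 4-byte char #3 = F0 9F 8E AC.
Offset 8: leading byte 0xF2 = 11110010 → 4-byte char #4 = F2 86 9C BC.
Offset 12: leading byte 0xE2 = 11100010 → 3-byte char #5 = E2 89 B3.
Offset 15: leading byte 0xE3 = 11100011 → 3-byte char #6 = E3 97 B8.
Leading byte 0xE3 = 11100011 matches 1110xxxx → 3-byte sequence.
Byte 1: 0xE3 = 11100011, payload 0011 (4 bits).
Byte 2: 0x97 = 10010111 (10xxxxxx ✓), payload 010111.
Byte 3: 0xB8 = 10111000 (10xxxxxx ✓), payload 111000.
Concatenate: 0011010111111000 = 0x35F8 (16 bits → U+35F8).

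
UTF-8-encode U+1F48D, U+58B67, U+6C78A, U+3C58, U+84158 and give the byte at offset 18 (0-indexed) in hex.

U+1F48D → 4-byte form F0 9F 92 8D at offsets 0–3.
U+58B67 → 4-byte form F1 98 AD A7 at offsets 4–7.
U+6C78A → 4-byte form F1 AC 9E 8A at offsets 8–11.
U+3C58 → 3-byte form E3 B1 98 at offsets 12–14.
U+84158 → 4-byte form F2 84 85 98 at offsets 15–18.
Offset 18 falls in char 5's range; it's byte 4 of F2 84 85 98 = 0x98.

0x98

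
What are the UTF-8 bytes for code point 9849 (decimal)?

E2 99 B9

U+2679 = 0x2679 = 9849 decimal. In range U+0800–U+FFFF → 3-byte form: 1110xxxx 10xxxxxx 10xxxxxx.
Binary (16 bits): 0010011001111001.
Split 4+6+6: 0010 | 011001 | 111001.
Byte 1: 11100010 = 0xE2.
Byte 2: 10011001 = 0x99.
Byte 3: 10111001 = 0xB9.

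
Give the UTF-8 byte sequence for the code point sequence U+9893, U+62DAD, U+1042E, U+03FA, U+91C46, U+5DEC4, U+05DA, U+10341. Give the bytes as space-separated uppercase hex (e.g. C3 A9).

U+9893: 3-byte form → E9 A2 93.
U+62DAD: 4-byte form → F1 A2 B6 AD.
U+1042E: 4-byte form → F0 90 90 AE.
U+03FA: 2-byte form → CF BA.
U+91C46: 4-byte form → F2 91 B1 86.
U+5DEC4: 4-byte form → F1 9D BB 84.
U+05DA: 2-byte form → D7 9A.
U+10341: 4-byte form → F0 90 8D 81.
Concatenated (27 bytes): E9 A2 93 F1 A2 B6 AD F0 90 90 AE CF BA F2 91 B1 86 F1 9D BB 84 D7 9A F0 90 8D 81.

E9 A2 93 F1 A2 B6 AD F0 90 90 AE CF BA F2 91 B1 86 F1 9D BB 84 D7 9A F0 90 8D 81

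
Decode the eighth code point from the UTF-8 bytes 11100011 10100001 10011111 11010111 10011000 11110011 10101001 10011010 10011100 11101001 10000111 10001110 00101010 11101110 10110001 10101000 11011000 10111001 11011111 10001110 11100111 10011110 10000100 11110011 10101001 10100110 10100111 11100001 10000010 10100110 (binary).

Offset 0: leading byte 0xE3 = 11100011 → 3-byte char #1 = E3 A1 9F.
Offset 3: leading byte 0xD7 = 11010111 → 2-byte char #2 = D7 98.
Offset 5: leading byte 0xF3 = 11110011 → 4-byte char #3 = F3 A9 9A 9C.
Offset 9: leading byte 0xE9 = 11101001 → 3-byte char #4 = E9 87 8E.
Offset 12: leading byte 0x2A = 00101010 → 1-byte char #5 = 2A.
Offset 13: leading byte 0xEE = 11101110 → 3-byte char #6 = EE B1 A8.
Offset 16: leading byte 0xD8 = 11011000 → 2-byte char #7 = D8 B9.
Offset 18: leading byte 0xDF = 11011111 → 2-byte char #8 = DF 8E.
Leading byte 0xDF = 11011111 matches 110xxxxx → 2-byte sequence.
Byte 1: 0xDF = 11011111, payload 11111 (5 bits).
Byte 2: 0x8E = 10001110 (10xxxxxx ✓), payload 001110.
Concatenate: 11111001110 = 0x7CE (11 bits → U+07CE).

U+07CE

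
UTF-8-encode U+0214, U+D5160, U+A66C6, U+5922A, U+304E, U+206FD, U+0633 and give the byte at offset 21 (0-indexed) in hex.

0xD8

U+0214 → 2-byte form C8 94 at offsets 0–1.
U+D5160 → 4-byte form F3 95 85 A0 at offsets 2–5.
U+A66C6 → 4-byte form F2 A6 9B 86 at offsets 6–9.
U+5922A → 4-byte form F1 99 88 AA at offsets 10–13.
U+304E → 3-byte form E3 81 8E at offsets 14–16.
U+206FD → 4-byte form F0 A0 9B BD at offsets 17–20.
U+0633 → 2-byte form D8 B3 at offsets 21–22.
Offset 21 falls in char 7's range; it's byte 1 of D8 B3 = 0xD8.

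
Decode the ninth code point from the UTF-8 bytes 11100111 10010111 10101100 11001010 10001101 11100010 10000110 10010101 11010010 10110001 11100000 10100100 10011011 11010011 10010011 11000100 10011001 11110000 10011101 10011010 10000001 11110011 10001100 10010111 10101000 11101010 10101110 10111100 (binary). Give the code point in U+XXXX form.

U+CC5E8

Offset 0: leading byte 0xE7 = 11100111 → 3-byte char #1 = E7 97 AC.
Offset 3: leading byte 0xCA = 11001010 → 2-byte char #2 = CA 8D.
Offset 5: leading byte 0xE2 = 11100010 → 3-byte char #3 = E2 86 95.
Offset 8: leading byte 0xD2 = 11010010 → 2-byte char #4 = D2 B1.
Offset 10: leading byte 0xE0 = 11100000 → 3-byte char #5 = E0 A4 9B.
Offset 13: leading byte 0xD3 = 11010011 → 2-byte char #6 = D3 93.
Offset 15: leading byte 0xC4 = 11000100 → 2-byte char #7 = C4 99.
Offset 17: leading byte 0xF0 = 11110000 → 4-byte char #8 = F0 9D 9A 81.
Offset 21: leading byte 0xF3 = 11110011 → 4-byte char #9 = F3 8C 97 A8.
Leading byte 0xF3 = 11110011 matches 11110xxx → 4-byte sequence.
Byte 1: 0xF3 = 11110011, payload 011 (3 bits).
Byte 2: 0x8C = 10001100 (10xxxxxx ✓), payload 001100.
Byte 3: 0x97 = 10010111 (10xxxxxx ✓), payload 010111.
Byte 4: 0xA8 = 10101000 (10xxxxxx ✓), payload 101000.
Concatenate: 011001100010111101000 = 0xCC5E8 (21 bits → U+CC5E8).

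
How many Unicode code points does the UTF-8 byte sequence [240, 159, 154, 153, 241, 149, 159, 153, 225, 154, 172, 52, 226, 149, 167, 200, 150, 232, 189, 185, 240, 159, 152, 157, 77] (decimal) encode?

9

Byte at offset 0: 0xF0 = 11110000 → 4-byte char (#1). Advance 4.
Byte at offset 4: 0xF1 = 11110001 → 4-byte char (#2). Advance 4.
Byte at offset 8: 0xE1 = 11100001 → 3-byte char (#3). Advance 3.
Byte at offset 11: 0x34 = 00110100 → 1-byte char (#4). Advance 1.
Byte at offset 12: 0xE2 = 11100010 → 3-byte char (#5). Advance 3.
Byte at offset 15: 0xC8 = 11001000 → 2-byte char (#6). Advance 2.
Byte at offset 17: 0xE8 = 11101000 → 3-byte char (#7). Advance 3.
Byte at offset 20: 0xF0 = 11110000 → 4-byte char (#8). Advance 4.
Byte at offset 24: 0x4D = 01001101 → 1-byte char (#9). Advance 1.
Reached end at offset 25 after 9 code points.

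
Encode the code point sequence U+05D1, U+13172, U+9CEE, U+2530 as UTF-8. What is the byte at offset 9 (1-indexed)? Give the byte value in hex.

0xAE

1-indexed offset 9 is 0-indexed offset 8.
U+05D1 → 2-byte form D7 91 at offsets 0–1.
U+13172 → 4-byte form F0 93 85 B2 at offsets 2–5.
U+9CEE → 3-byte form E9 B3 AE at offsets 6–8.
Offset 8 falls in char 3's range; it's byte 3 of E9 B3 AE = 0xAE.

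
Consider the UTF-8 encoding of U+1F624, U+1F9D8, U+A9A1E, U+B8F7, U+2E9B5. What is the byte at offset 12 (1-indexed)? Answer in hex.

0x9E

1-indexed offset 12 is 0-indexed offset 11.
U+1F624 → 4-byte form F0 9F 98 A4 at offsets 0–3.
U+1F9D8 → 4-byte form F0 9F A7 98 at offsets 4–7.
U+A9A1E → 4-byte form F2 A9 A8 9E at offsets 8–11.
Offset 11 falls in char 3's range; it's byte 4 of F2 A9 A8 9E = 0x9E.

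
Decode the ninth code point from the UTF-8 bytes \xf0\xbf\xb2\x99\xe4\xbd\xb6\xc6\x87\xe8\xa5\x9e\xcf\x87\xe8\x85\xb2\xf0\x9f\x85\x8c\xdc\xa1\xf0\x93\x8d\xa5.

Offset 0: leading byte 0xF0 = 11110000 → 4-byte char #1 = F0 BF B2 99.
Offset 4: leading byte 0xE4 = 11100100 → 3-byte char #2 = E4 BD B6.
Offset 7: leading byte 0xC6 = 11000110 → 2-byte char #3 = C6 87.
Offset 9: leading byte 0xE8 = 11101000 → 3-byte char #4 = E8 A5 9E.
Offset 12: leading byte 0xCF = 11001111 → 2-byte char #5 = CF 87.
Offset 14: leading byte 0xE8 = 11101000 → 3-byte char #6 = E8 85 B2.
Offset 17: leading byte 0xF0 = 11110000 → 4-byte char #7 = F0 9F 85 8C.
Offset 21: leading byte 0xDC = 11011100 → 2-byte char #8 = DC A1.
Offset 23: leading byte 0xF0 = 11110000 → 4-byte char #9 = F0 93 8D A5.
Leading byte 0xF0 = 11110000 matches 11110xxx → 4-byte sequence.
Byte 1: 0xF0 = 11110000, payload 000 (3 bits).
Byte 2: 0x93 = 10010011 (10xxxxxx ✓), payload 010011.
Byte 3: 0x8D = 10001101 (10xxxxxx ✓), payload 001101.
Byte 4: 0xA5 = 10100101 (10xxxxxx ✓), payload 100101.
Concatenate: 000010011001101100101 = 0x13365 (21 bits → U+13365).

U+13365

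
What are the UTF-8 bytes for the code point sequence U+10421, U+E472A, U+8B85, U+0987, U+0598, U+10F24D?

U+10421: 4-byte form → F0 90 90 A1.
U+E472A: 4-byte form → F3 A4 9C AA.
U+8B85: 3-byte form → E8 AE 85.
U+0987: 3-byte form → E0 A6 87.
U+0598: 2-byte form → D6 98.
U+10F24D: 4-byte form → F4 8F 89 8D.
Concatenated (20 bytes): F0 90 90 A1 F3 A4 9C AA E8 AE 85 E0 A6 87 D6 98 F4 8F 89 8D.

F0 90 90 A1 F3 A4 9C AA E8 AE 85 E0 A6 87 D6 98 F4 8F 89 8D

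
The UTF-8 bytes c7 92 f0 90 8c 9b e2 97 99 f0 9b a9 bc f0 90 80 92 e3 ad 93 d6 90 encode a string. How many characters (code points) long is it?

Byte at offset 0: 0xC7 = 11000111 → 2-byte char (#1). Advance 2.
Byte at offset 2: 0xF0 = 11110000 → 4-byte char (#2). Advance 4.
Byte at offset 6: 0xE2 = 11100010 → 3-byte char (#3). Advance 3.
Byte at offset 9: 0xF0 = 11110000 → 4-byte char (#4). Advance 4.
Byte at offset 13: 0xF0 = 11110000 → 4-byte char (#5). Advance 4.
Byte at offset 17: 0xE3 = 11100011 → 3-byte char (#6). Advance 3.
Byte at offset 20: 0xD6 = 11010110 → 2-byte char (#7). Advance 2.
Reached end at offset 22 after 7 code points.

7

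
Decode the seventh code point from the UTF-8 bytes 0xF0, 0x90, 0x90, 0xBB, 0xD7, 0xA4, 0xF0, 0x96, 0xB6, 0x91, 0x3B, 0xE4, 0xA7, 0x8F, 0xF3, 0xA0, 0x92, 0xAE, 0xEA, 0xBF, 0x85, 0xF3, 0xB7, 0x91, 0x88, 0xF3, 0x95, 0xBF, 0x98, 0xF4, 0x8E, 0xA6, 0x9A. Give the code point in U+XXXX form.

Offset 0: leading byte 0xF0 = 11110000 → 4-byte char #1 = F0 90 90 BB.
Offset 4: leading byte 0xD7 = 11010111 → 2-byte char #2 = D7 A4.
Offset 6: leading byte 0xF0 = 11110000 → 4-byte char #3 = F0 96 B6 91.
Offset 10: leading byte 0x3B = 00111011 → 1-byte char #4 = 3B.
Offset 11: leading byte 0xE4 = 11100100 → 3-byte char #5 = E4 A7 8F.
Offset 14: leading byte 0xF3 = 11110011 → 4-byte char #6 = F3 A0 92 AE.
Offset 18: leading byte 0xEA = 11101010 → 3-byte char #7 = EA BF 85.
Leading byte 0xEA = 11101010 matches 1110xxxx → 3-byte sequence.
Byte 1: 0xEA = 11101010, payload 1010 (4 bits).
Byte 2: 0xBF = 10111111 (10xxxxxx ✓), payload 111111.
Byte 3: 0x85 = 10000101 (10xxxxxx ✓), payload 000101.
Concatenate: 1010111111000101 = 0xAFC5 (16 bits → U+AFC5).

U+AFC5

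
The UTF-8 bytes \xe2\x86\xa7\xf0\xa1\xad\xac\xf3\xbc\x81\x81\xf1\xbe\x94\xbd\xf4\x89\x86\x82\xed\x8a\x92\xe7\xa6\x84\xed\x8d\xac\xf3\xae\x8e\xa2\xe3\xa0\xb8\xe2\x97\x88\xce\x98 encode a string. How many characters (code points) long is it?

12

Byte at offset 0: 0xE2 = 11100010 → 3-byte char (#1). Advance 3.
Byte at offset 3: 0xF0 = 11110000 → 4-byte char (#2). Advance 4.
Byte at offset 7: 0xF3 = 11110011 → 4-byte char (#3). Advance 4.
Byte at offset 11: 0xF1 = 11110001 → 4-byte char (#4). Advance 4.
Byte at offset 15: 0xF4 = 11110100 → 4-byte char (#5). Advance 4.
Byte at offset 19: 0xED = 11101101 → 3-byte char (#6). Advance 3.
Byte at offset 22: 0xE7 = 11100111 → 3-byte char (#7). Advance 3.
Byte at offset 25: 0xED = 11101101 → 3-byte char (#8). Advance 3.
Byte at offset 28: 0xF3 = 11110011 → 4-byte char (#9). Advance 4.
Byte at offset 32: 0xE3 = 11100011 → 3-byte char (#10). Advance 3.
Byte at offset 35: 0xE2 = 11100010 → 3-byte char (#11). Advance 3.
Byte at offset 38: 0xCE = 11001110 → 2-byte char (#12). Advance 2.
Reached end at offset 40 after 12 code points.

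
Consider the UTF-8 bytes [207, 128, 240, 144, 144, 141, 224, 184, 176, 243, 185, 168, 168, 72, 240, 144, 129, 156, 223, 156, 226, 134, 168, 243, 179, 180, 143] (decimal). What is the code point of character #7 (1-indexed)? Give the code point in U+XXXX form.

Offset 0: leading byte 0xCF = 11001111 → 2-byte char #1 = CF 80.
Offset 2: leading byte 0xF0 = 11110000 → 4-byte char #2 = F0 90 90 8D.
Offset 6: leading byte 0xE0 = 11100000 → 3-byte char #3 = E0 B8 B0.
Offset 9: leading byte 0xF3 = 11110011 → 4-byte char #4 = F3 B9 A8 A8.
Offset 13: leading byte 0x48 = 01001000 → 1-byte char #5 = 48.
Offset 14: leading byte 0xF0 = 11110000 → 4-byte char #6 = F0 90 81 9C.
Offset 18: leading byte 0xDF = 11011111 → 2-byte char #7 = DF 9C.
Leading byte 0xDF = 11011111 matches 110xxxxx → 2-byte sequence.
Byte 1: 0xDF = 11011111, payload 11111 (5 bits).
Byte 2: 0x9C = 10011100 (10xxxxxx ✓), payload 011100.
Concatenate: 11111011100 = 0x7DC (11 bits → U+07DC).

U+07DC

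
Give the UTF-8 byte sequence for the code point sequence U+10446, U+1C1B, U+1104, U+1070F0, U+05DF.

F0 90 91 86 E1 B0 9B E1 84 84 F4 87 83 B0 D7 9F

U+10446: 4-byte form → F0 90 91 86.
U+1C1B: 3-byte form → E1 B0 9B.
U+1104: 3-byte form → E1 84 84.
U+1070F0: 4-byte form → F4 87 83 B0.
U+05DF: 2-byte form → D7 9F.
Concatenated (16 bytes): F0 90 91 86 E1 B0 9B E1 84 84 F4 87 83 B0 D7 9F.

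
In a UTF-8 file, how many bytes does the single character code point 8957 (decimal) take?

3

U+22FD = 0x22FD. UTF-8 uses 1 byte below 0x80, 2 below 0x800, 3 below 0x10000, 4 up to 0x10FFFF. 0x22FD is in U+0800–U+FFFF → 3 bytes.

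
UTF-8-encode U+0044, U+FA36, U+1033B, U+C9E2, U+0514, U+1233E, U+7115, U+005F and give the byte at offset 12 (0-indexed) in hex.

0x94

U+0044 → 1-byte form 44 at offsets 0–0.
U+FA36 → 3-byte form EF A8 B6 at offsets 1–3.
U+1033B → 4-byte form F0 90 8C BB at offsets 4–7.
U+C9E2 → 3-byte form EC A7 A2 at offsets 8–10.
U+0514 → 2-byte form D4 94 at offsets 11–12.
Offset 12 falls in char 5's range; it's byte 2 of D4 94 = 0x94.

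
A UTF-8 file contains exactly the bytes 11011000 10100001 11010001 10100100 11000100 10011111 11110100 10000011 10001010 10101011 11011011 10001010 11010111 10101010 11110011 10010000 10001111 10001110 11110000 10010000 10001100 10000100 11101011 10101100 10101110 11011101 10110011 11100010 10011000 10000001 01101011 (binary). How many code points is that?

Byte at offset 0: 0xD8 = 11011000 → 2-byte char (#1). Advance 2.
Byte at offset 2: 0xD1 = 11010001 → 2-byte char (#2). Advance 2.
Byte at offset 4: 0xC4 = 11000100 → 2-byte char (#3). Advance 2.
Byte at offset 6: 0xF4 = 11110100 → 4-byte char (#4). Advance 4.
Byte at offset 10: 0xDB = 11011011 → 2-byte char (#5). Advance 2.
Byte at offset 12: 0xD7 = 11010111 → 2-byte char (#6). Advance 2.
Byte at offset 14: 0xF3 = 11110011 → 4-byte char (#7). Advance 4.
Byte at offset 18: 0xF0 = 11110000 → 4-byte char (#8). Advance 4.
Byte at offset 22: 0xEB = 11101011 → 3-byte char (#9). Advance 3.
Byte at offset 25: 0xDD = 11011101 → 2-byte char (#10). Advance 2.
Byte at offset 27: 0xE2 = 11100010 → 3-byte char (#11). Advance 3.
Byte at offset 30: 0x6B = 01101011 → 1-byte char (#12). Advance 1.
Reached end at offset 31 after 12 code points.

12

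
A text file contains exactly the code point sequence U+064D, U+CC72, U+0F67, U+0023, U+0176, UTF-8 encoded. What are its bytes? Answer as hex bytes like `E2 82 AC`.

U+064D: 2-byte form → D9 8D.
U+CC72: 3-byte form → EC B1 B2.
U+0F67: 3-byte form → E0 BD A7.
U+0023: 1-byte form → 23.
U+0176: 2-byte form → C5 B6.
Concatenated (11 bytes): D9 8D EC B1 B2 E0 BD A7 23 C5 B6.

D9 8D EC B1 B2 E0 BD A7 23 C5 B6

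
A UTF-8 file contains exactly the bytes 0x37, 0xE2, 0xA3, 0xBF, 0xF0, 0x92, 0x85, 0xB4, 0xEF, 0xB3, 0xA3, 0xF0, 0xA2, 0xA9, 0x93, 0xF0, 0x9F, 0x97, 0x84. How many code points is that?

Byte at offset 0: 0x37 = 00110111 → 1-byte char (#1). Advance 1.
Byte at offset 1: 0xE2 = 11100010 → 3-byte char (#2). Advance 3.
Byte at offset 4: 0xF0 = 11110000 → 4-byte char (#3). Advance 4.
Byte at offset 8: 0xEF = 11101111 → 3-byte char (#4). Advance 3.
Byte at offset 11: 0xF0 = 11110000 → 4-byte char (#5). Advance 4.
Byte at offset 15: 0xF0 = 11110000 → 4-byte char (#6). Advance 4.
Reached end at offset 19 after 6 code points.

6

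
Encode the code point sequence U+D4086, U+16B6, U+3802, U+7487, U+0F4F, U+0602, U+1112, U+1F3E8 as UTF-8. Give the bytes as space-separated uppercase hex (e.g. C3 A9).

F3 94 82 86 E1 9A B6 E3 A0 82 E7 92 87 E0 BD 8F D8 82 E1 84 92 F0 9F 8F A8

U+D4086: 4-byte form → F3 94 82 86.
U+16B6: 3-byte form → E1 9A B6.
U+3802: 3-byte form → E3 A0 82.
U+7487: 3-byte form → E7 92 87.
U+0F4F: 3-byte form → E0 BD 8F.
U+0602: 2-byte form → D8 82.
U+1112: 3-byte form → E1 84 92.
U+1F3E8: 4-byte form → F0 9F 8F A8.
Concatenated (25 bytes): F3 94 82 86 E1 9A B6 E3 A0 82 E7 92 87 E0 BD 8F D8 82 E1 84 92 F0 9F 8F A8.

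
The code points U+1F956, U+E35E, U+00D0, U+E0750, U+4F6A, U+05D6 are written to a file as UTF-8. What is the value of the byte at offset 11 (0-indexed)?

U+1F956 → 4-byte form F0 9F A5 96 at offsets 0–3.
U+E35E → 3-byte form EE 8D 9E at offsets 4–6.
U+00D0 → 2-byte form C3 90 at offsets 7–8.
U+E0750 → 4-byte form F3 A0 9D 90 at offsets 9–12.
Offset 11 falls in char 4's range; it's byte 3 of F3 A0 9D 90 = 0x9D.

0x9D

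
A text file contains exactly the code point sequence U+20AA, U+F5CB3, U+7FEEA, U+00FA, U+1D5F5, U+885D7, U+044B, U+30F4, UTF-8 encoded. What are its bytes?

U+20AA: 3-byte form → E2 82 AA.
U+F5CB3: 4-byte form → F3 B5 B2 B3.
U+7FEEA: 4-byte form → F1 BF BB AA.
U+00FA: 2-byte form → C3 BA.
U+1D5F5: 4-byte form → F0 9D 97 B5.
U+885D7: 4-byte form → F2 88 97 97.
U+044B: 2-byte form → D1 8B.
U+30F4: 3-byte form → E3 83 B4.
Concatenated (26 bytes): E2 82 AA F3 B5 B2 B3 F1 BF BB AA C3 BA F0 9D 97 B5 F2 88 97 97 D1 8B E3 83 B4.

E2 82 AA F3 B5 B2 B3 F1 BF BB AA C3 BA F0 9D 97 B5 F2 88 97 97 D1 8B E3 83 B4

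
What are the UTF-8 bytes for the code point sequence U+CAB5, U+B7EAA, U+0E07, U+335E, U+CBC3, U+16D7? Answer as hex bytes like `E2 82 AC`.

U+CAB5: 3-byte form → EC AA B5.
U+B7EAA: 4-byte form → F2 B7 BA AA.
U+0E07: 3-byte form → E0 B8 87.
U+335E: 3-byte form → E3 8D 9E.
U+CBC3: 3-byte form → EC AF 83.
U+16D7: 3-byte form → E1 9B 97.
Concatenated (19 bytes): EC AA B5 F2 B7 BA AA E0 B8 87 E3 8D 9E EC AF 83 E1 9B 97.

EC AA B5 F2 B7 BA AA E0 B8 87 E3 8D 9E EC AF 83 E1 9B 97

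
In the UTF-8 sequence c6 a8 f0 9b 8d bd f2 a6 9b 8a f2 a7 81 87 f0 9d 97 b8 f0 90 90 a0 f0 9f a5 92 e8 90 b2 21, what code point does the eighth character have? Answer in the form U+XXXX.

U+8432

Offset 0: leading byte 0xC6 = 11000110 → 2-byte char #1 = C6 A8.
Offset 2: leading byte 0xF0 = 11110000 → 4-byte char #2 = F0 9B 8D BD.
Offset 6: leading byte 0xF2 = 11110010 → 4-byte char #3 = F2 A6 9B 8A.
Offset 10: leading byte 0xF2 = 11110010 → 4-byte char #4 = F2 A7 81 87.
Offset 14: leading byte 0xF0 = 11110000 → 4-byte char #5 = F0 9D 97 B8.
Offset 18: leading byte 0xF0 = 11110000 → 4-byte char #6 = F0 90 90 A0.
Offset 22: leading byte 0xF0 = 11110000 → 4-byte char #7 = F0 9F A5 92.
Offset 26: leading byte 0xE8 = 11101000 → 3-byte char #8 = E8 90 B2.
Leading byte 0xE8 = 11101000 matches 1110xxxx → 3-byte sequence.
Byte 1: 0xE8 = 11101000, payload 1000 (4 bits).
Byte 2: 0x90 = 10010000 (10xxxxxx ✓), payload 010000.
Byte 3: 0xB2 = 10110010 (10xxxxxx ✓), payload 110010.
Concatenate: 1000010000110010 = 0x8432 (16 bits → U+8432).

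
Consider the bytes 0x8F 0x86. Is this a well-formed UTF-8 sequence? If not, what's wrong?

Byte 0x8F = 10001111 has the form 10xxxxxx — a continuation byte — but there is no preceding leading byte.

invalid (continuation byte with no leading byte)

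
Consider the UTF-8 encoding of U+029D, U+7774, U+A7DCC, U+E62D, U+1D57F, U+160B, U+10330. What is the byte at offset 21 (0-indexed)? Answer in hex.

U+029D → 2-byte form CA 9D at offsets 0–1.
U+7774 → 3-byte form E7 9D B4 at offsets 2–4.
U+A7DCC → 4-byte form F2 A7 B7 8C at offsets 5–8.
U+E62D → 3-byte form EE 98 AD at offsets 9–11.
U+1D57F → 4-byte form F0 9D 95 BF at offsets 12–15.
U+160B → 3-byte form E1 98 8B at offsets 16–18.
U+10330 → 4-byte form F0 90 8C B0 at offsets 19–22.
Offset 21 falls in char 7's range; it's byte 3 of F0 90 8C B0 = 0x8C.

0x8C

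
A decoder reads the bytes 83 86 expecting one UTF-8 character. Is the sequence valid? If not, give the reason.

invalid (continuation byte with no leading byte)

Byte 0x83 = 10000011 has the form 10xxxxxx — a continuation byte — but there is no preceding leading byte.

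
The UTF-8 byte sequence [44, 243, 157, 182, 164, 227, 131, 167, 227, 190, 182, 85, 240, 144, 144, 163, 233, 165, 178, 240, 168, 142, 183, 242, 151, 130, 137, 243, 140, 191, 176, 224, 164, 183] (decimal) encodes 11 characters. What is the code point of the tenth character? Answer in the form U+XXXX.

Offset 0: leading byte 0x2C = 00101100 → 1-byte char #1 = 2C.
Offset 1: leading byte 0xF3 = 11110011 → 4-byte char #2 = F3 9D B6 A4.
Offset 5: leading byte 0xE3 = 11100011 → 3-byte char #3 = E3 83 A7.
Offset 8: leading byte 0xE3 = 11100011 → 3-byte char #4 = E3 BE B6.
Offset 11: leading byte 0x55 = 01010101 → 1-byte char #5 = 55.
Offset 12: leading byte 0xF0 = 11110000 → 4-byte char #6 = F0 90 90 A3.
Offset 16: leading byte 0xE9 = 11101001 → 3-byte char #7 = E9 A5 B2.
Offset 19: leading byte 0xF0 = 11110000 → 4-byte char #8 = F0 A8 8E B7.
Offset 23: leading byte 0xF2 = 11110010 → 4-byte char #9 = F2 97 82 89.
Offset 27: leading byte 0xF3 = 11110011 → 4-byte char #10 = F3 8C BF B0.
Leading byte 0xF3 = 11110011 matches 11110xxx → 4-byte sequence.
Byte 1: 0xF3 = 11110011, payload 011 (3 bits).
Byte 2: 0x8C = 10001100 (10xxxxxx ✓), payload 001100.
Byte 3: 0xBF = 10111111 (10xxxxxx ✓), payload 111111.
Byte 4: 0xB0 = 10110000 (10xxxxxx ✓), payload 110000.
Concatenate: 011001100111111110000 = 0xCCFF0 (21 bits → U+CCFF0).

U+CCFF0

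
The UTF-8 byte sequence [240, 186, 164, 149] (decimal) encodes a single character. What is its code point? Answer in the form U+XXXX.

U+3A915

Leading byte 0xF0 = 11110000 matches 11110xxx → 4-byte sequence.
Byte 1: 0xF0 = 11110000, payload 000 (3 bits).
Byte 2: 0xBA = 10111010 (10xxxxxx ✓), payload 111010.
Byte 3: 0xA4 = 10100100 (10xxxxxx ✓), payload 100100.
Byte 4: 0x95 = 10010101 (10xxxxxx ✓), payload 010101.
Concatenate: 000111010100100010101 = 0x3A915 (21 bits → U+3A915).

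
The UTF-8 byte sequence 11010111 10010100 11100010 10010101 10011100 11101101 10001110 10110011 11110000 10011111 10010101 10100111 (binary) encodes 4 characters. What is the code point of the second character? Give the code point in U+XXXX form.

U+255C

Offset 0: leading byte 0xD7 = 11010111 → 2-byte char #1 = D7 94.
Offset 2: leading byte 0xE2 = 11100010 → 3-byte char #2 = E2 95 9C.
Leading byte 0xE2 = 11100010 matches 1110xxxx → 3-byte sequence.
Byte 1: 0xE2 = 11100010, payload 0010 (4 bits).
Byte 2: 0x95 = 10010101 (10xxxxxx ✓), payload 010101.
Byte 3: 0x9C = 10011100 (10xxxxxx ✓), payload 011100.
Concatenate: 0010010101011100 = 0x255C (16 bits → U+255C).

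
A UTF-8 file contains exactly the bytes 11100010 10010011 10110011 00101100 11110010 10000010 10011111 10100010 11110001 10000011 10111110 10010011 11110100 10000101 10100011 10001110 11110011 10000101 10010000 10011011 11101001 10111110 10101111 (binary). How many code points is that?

7

Byte at offset 0: 0xE2 = 11100010 → 3-byte char (#1). Advance 3.
Byte at offset 3: 0x2C = 00101100 → 1-byte char (#2). Advance 1.
Byte at offset 4: 0xF2 = 11110010 → 4-byte char (#3). Advance 4.
Byte at offset 8: 0xF1 = 11110001 → 4-byte char (#4). Advance 4.
Byte at offset 12: 0xF4 = 11110100 → 4-byte char (#5). Advance 4.
Byte at offset 16: 0xF3 = 11110011 → 4-byte char (#6). Advance 4.
Byte at offset 20: 0xE9 = 11101001 → 3-byte char (#7). Advance 3.
Reached end at offset 23 after 7 code points.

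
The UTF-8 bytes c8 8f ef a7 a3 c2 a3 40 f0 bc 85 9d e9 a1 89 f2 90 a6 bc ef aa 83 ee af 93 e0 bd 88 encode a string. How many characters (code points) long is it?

Byte at offset 0: 0xC8 = 11001000 → 2-byte char (#1). Advance 2.
Byte at offset 2: 0xEF = 11101111 → 3-byte char (#2). Advance 3.
Byte at offset 5: 0xC2 = 11000010 → 2-byte char (#3). Advance 2.
Byte at offset 7: 0x40 = 01000000 → 1-byte char (#4). Advance 1.
Byte at offset 8: 0xF0 = 11110000 → 4-byte char (#5). Advance 4.
Byte at offset 12: 0xE9 = 11101001 → 3-byte char (#6). Advance 3.
Byte at offset 15: 0xF2 = 11110010 → 4-byte char (#7). Advance 4.
Byte at offset 19: 0xEF = 11101111 → 3-byte char (#8). Advance 3.
Byte at offset 22: 0xEE = 11101110 → 3-byte char (#9). Advance 3.
Byte at offset 25: 0xE0 = 11100000 → 3-byte char (#10). Advance 3.
Reached end at offset 28 after 10 code points.

10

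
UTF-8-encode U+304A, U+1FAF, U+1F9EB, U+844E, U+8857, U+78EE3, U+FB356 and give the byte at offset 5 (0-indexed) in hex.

U+304A → 3-byte form E3 81 8A at offsets 0–2.
U+1FAF → 3-byte form E1 BE AF at offsets 3–5.
Offset 5 falls in char 2's range; it's byte 3 of E1 BE AF = 0xAF.

0xAF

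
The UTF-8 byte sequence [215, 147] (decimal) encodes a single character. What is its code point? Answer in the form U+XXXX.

Leading byte 0xD7 = 11010111 matches 110xxxxx → 2-byte sequence.
Byte 1: 0xD7 = 11010111, payload 10111 (5 bits).
Byte 2: 0x93 = 10010011 (10xxxxxx ✓), payload 010011.
Concatenate: 10111010011 = 0x5D3 (11 bits → U+05D3).

U+05D3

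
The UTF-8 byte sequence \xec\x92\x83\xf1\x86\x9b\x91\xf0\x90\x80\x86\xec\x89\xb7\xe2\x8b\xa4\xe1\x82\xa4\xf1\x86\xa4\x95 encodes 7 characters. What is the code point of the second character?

U+466D1

Offset 0: leading byte 0xEC = 11101100 → 3-byte char #1 = EC 92 83.
Offset 3: leading byte 0xF1 = 11110001 → 4-byte char #2 = F1 86 9B 91.
Leading byte 0xF1 = 11110001 matches 11110xxx → 4-byte sequence.
Byte 1: 0xF1 = 11110001, payload 001 (3 bits).
Byte 2: 0x86 = 10000110 (10xxxxxx ✓), payload 000110.
Byte 3: 0x9B = 10011011 (10xxxxxx ✓), payload 011011.
Byte 4: 0x91 = 10010001 (10xxxxxx ✓), payload 010001.
Concatenate: 001000110011011010001 = 0x466D1 (21 bits → U+466D1).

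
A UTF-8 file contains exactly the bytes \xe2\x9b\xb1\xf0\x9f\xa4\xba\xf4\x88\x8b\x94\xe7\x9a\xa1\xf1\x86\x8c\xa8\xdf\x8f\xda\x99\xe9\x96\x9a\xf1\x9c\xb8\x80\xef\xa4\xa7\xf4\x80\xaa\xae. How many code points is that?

11

Byte at offset 0: 0xE2 = 11100010 → 3-byte char (#1). Advance 3.
Byte at offset 3: 0xF0 = 11110000 → 4-byte char (#2). Advance 4.
Byte at offset 7: 0xF4 = 11110100 → 4-byte char (#3). Advance 4.
Byte at offset 11: 0xE7 = 11100111 → 3-byte char (#4). Advance 3.
Byte at offset 14: 0xF1 = 11110001 → 4-byte char (#5). Advance 4.
Byte at offset 18: 0xDF = 11011111 → 2-byte char (#6). Advance 2.
Byte at offset 20: 0xDA = 11011010 → 2-byte char (#7). Advance 2.
Byte at offset 22: 0xE9 = 11101001 → 3-byte char (#8). Advance 3.
Byte at offset 25: 0xF1 = 11110001 → 4-byte char (#9). Advance 4.
Byte at offset 29: 0xEF = 11101111 → 3-byte char (#10). Advance 3.
Byte at offset 32: 0xF4 = 11110100 → 4-byte char (#11). Advance 4.
Reached end at offset 36 after 11 code points.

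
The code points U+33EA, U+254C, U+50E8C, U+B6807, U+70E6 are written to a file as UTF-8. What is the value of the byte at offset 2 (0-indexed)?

0xAA

U+33EA → 3-byte form E3 8F AA at offsets 0–2.
Offset 2 falls in char 1's range; it's byte 3 of E3 8F AA = 0xAA.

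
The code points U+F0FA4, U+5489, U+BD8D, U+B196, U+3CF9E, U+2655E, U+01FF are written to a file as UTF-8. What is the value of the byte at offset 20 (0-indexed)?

0x9E

U+F0FA4 → 4-byte form F3 B0 BE A4 at offsets 0–3.
U+5489 → 3-byte form E5 92 89 at offsets 4–6.
U+BD8D → 3-byte form EB B6 8D at offsets 7–9.
U+B196 → 3-byte form EB 86 96 at offsets 10–12.
U+3CF9E → 4-byte form F0 BC BE 9E at offsets 13–16.
U+2655E → 4-byte form F0 A6 95 9E at offsets 17–20.
Offset 20 falls in char 6's range; it's byte 4 of F0 A6 95 9E = 0x9E.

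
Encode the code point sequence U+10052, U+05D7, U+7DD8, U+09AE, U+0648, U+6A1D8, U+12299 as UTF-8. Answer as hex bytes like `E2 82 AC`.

U+10052: 4-byte form → F0 90 81 92.
U+05D7: 2-byte form → D7 97.
U+7DD8: 3-byte form → E7 B7 98.
U+09AE: 3-byte form → E0 A6 AE.
U+0648: 2-byte form → D9 88.
U+6A1D8: 4-byte form → F1 AA 87 98.
U+12299: 4-byte form → F0 92 8A 99.
Concatenated (22 bytes): F0 90 81 92 D7 97 E7 B7 98 E0 A6 AE D9 88 F1 AA 87 98 F0 92 8A 99.

F0 90 81 92 D7 97 E7 B7 98 E0 A6 AE D9 88 F1 AA 87 98 F0 92 8A 99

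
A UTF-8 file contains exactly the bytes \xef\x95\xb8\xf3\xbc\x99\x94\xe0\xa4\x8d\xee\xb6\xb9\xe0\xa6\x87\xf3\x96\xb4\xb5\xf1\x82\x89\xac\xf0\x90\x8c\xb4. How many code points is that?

8

Byte at offset 0: 0xEF = 11101111 → 3-byte char (#1). Advance 3.
Byte at offset 3: 0xF3 = 11110011 → 4-byte char (#2). Advance 4.
Byte at offset 7: 0xE0 = 11100000 → 3-byte char (#3). Advance 3.
Byte at offset 10: 0xEE = 11101110 → 3-byte char (#4). Advance 3.
Byte at offset 13: 0xE0 = 11100000 → 3-byte char (#5). Advance 3.
Byte at offset 16: 0xF3 = 11110011 → 4-byte char (#6). Advance 4.
Byte at offset 20: 0xF1 = 11110001 → 4-byte char (#7). Advance 4.
Byte at offset 24: 0xF0 = 11110000 → 4-byte char (#8). Advance 4.
Reached end at offset 28 after 8 code points.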